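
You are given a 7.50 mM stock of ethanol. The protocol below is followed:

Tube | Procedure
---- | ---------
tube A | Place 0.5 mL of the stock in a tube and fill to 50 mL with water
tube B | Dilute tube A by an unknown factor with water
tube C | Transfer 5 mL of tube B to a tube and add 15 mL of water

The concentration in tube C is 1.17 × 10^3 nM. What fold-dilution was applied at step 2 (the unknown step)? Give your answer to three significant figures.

Step 1: 0.5 mL brought to 50 mL → factor 50/0.5 = 100
Step 2: unknown factor x
Step 3: 5 mL + 15 mL = 20 mL total → factor 20/5 = 4
Product of known-step factors = 400
Overall factor = 7.50 mM / (1.17 × 10^3 nM) = 6410.3
x = 6410.3 / 400 = 16.0

16.0-fold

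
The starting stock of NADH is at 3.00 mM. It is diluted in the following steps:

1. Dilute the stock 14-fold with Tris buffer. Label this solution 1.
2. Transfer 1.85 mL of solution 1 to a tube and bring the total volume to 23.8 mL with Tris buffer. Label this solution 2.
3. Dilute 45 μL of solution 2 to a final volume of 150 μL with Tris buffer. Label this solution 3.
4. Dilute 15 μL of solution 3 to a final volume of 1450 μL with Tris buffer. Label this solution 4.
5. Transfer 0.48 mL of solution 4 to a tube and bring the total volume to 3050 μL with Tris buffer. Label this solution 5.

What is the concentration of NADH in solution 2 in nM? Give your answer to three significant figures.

1.67 × 10^4 nM

Step 1: 14-fold → factor 14
Step 2: 1.85 mL brought to 23.8 mL → factor 23.8/1.85 = 12.865
Dilution factor through solution 2 = 14 × 12.865 = 180.11
[solution 2] = 3.00 mM / 180.11 = 0.01666 mM = 1.67 × 10^4 nM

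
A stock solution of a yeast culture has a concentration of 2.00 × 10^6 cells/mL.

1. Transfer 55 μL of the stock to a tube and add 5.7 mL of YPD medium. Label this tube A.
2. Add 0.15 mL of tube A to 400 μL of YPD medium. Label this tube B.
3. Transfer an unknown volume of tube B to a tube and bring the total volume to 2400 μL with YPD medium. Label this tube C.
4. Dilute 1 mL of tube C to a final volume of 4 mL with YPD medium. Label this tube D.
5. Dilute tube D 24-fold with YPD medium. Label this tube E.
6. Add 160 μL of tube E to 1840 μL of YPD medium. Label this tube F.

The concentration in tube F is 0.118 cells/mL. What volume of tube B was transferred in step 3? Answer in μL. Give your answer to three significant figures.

Step 1: 55 μL + 5.7 mL = 5755 μL total → factor 5755/55 = 104.64
Step 2: 0.15 mL + 400 μL = 0.55 mL total → factor 0.55/0.15 = 3.6667
Step 3: v brought to 2400 μL → factor = 2400 μL/v
Step 4: 1 mL brought to 4 mL → factor 4/1 = 4
Step 5: 24-fold → factor 24
Step 6: 160 μL + 1840 μL = 2000 μL total → factor 2000/160 = 12.5
Product of known-step factors = 4.604 × 10^5
Overall factor = 2.00 × 10^6 cells/mL / (0.118 cells/mL) = 1.6949 × 10^7
Step-3 factor = 1.6949 × 10^7 / 4.604 × 10^5 = 36.814
v = 2400 μL / 36.814 = 65.2 μL

65.2 μL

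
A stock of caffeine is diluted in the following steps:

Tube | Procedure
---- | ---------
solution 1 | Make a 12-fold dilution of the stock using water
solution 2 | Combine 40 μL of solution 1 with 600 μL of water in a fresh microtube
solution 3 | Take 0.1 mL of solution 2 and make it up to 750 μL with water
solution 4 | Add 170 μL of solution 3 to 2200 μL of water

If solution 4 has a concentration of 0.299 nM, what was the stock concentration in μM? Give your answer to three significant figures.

6.00 μM

Step 1: 12-fold → factor 12
Step 2: 40 μL + 600 μL = 640 μL total → factor 640/40 = 16
Step 3: 0.1 mL brought to 750 μL → factor 0.75/0.1 = 7.5
Step 4: 170 μL + 2200 μL = 2370 μL total → factor 2370/170 = 13.941
Overall dilution factor = 12 × 16 × 7.5 × 13.941 = 20075
Stock = 0.299 nM × 20075 = 6003 nM = 6.00 μM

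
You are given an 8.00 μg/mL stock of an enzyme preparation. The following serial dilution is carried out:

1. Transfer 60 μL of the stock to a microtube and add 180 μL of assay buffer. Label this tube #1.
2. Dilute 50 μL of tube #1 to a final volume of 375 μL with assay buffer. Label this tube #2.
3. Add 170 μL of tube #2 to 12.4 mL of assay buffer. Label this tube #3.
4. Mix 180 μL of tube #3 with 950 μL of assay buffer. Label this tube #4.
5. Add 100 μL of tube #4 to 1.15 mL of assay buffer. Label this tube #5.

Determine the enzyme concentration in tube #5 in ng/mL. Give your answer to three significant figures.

0.0460 ng/mL

Step 1: 60 μL + 180 μL = 240 μL total → factor 240/60 = 4
Step 2: 50 μL brought to 375 μL → factor 375/50 = 7.5
Step 3: 170 μL + 12.4 mL = 12570 μL total → factor 12570/170 = 73.941
Step 4: 180 μL + 950 μL = 1130 μL total → factor 1130/180 = 6.2778
Step 5: 100 μL + 1.15 mL = 1250 μL total → factor 1250/100 = 12.5
Overall dilution factor = 4 × 7.5 × 73.941 × 6.2778 × 12.5 = 1.7407 × 10^5
Final = 8.00 μg/mL / 1.7407 × 10^5 = 4.596 × 10^-5 μg/mL = 0.0460 ng/mL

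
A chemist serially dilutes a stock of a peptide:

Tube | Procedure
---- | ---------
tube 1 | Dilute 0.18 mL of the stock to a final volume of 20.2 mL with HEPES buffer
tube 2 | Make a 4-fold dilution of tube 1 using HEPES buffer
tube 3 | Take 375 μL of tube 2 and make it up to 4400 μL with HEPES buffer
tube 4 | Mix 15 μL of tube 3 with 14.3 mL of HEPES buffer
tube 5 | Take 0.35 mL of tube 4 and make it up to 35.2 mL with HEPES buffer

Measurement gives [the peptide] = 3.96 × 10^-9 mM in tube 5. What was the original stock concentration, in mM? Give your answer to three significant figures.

Step 1: 0.18 mL brought to 20.2 mL → factor 20.2/0.18 = 112.22
Step 2: 4-fold → factor 4
Step 3: 375 μL brought to 4400 μL → factor 4400/375 = 11.733
Step 4: 15 μL + 14.3 mL = 14315 μL total → factor 14315/15 = 954.33
Step 5: 0.35 mL brought to 35.2 mL → factor 35.2/0.35 = 100.57
Overall dilution factor = 112.22 × 4 × 11.733 × 954.33 × 100.57 = 5.0552 × 10^8
Stock = 3.96 × 10^-9 mM × 5.0552 × 10^8 = 2.00 mM

2.00 mM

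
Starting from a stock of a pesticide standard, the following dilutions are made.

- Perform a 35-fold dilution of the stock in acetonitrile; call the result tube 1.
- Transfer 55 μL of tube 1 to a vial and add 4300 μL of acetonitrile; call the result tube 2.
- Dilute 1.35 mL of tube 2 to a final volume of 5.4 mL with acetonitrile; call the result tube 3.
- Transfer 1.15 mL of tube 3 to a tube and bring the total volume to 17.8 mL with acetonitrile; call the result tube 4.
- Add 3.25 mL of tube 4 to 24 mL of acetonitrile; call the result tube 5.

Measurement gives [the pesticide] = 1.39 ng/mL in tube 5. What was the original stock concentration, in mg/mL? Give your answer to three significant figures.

Step 1: 35-fold → factor 35
Step 2: 55 μL + 4300 μL = 4355 μL total → factor 4355/55 = 79.182
Step 3: 1.35 mL brought to 5.4 mL → factor 5.4/1.35 = 4
Step 4: 1.15 mL brought to 17.8 mL → factor 17.8/1.15 = 15.478
Step 5: 3.25 mL + 24 mL = 27.25 mL total → factor 27.25/3.25 = 8.3846
Overall dilution factor = 35 × 79.182 × 4 × 15.478 × 8.3846 = 1.4387 × 10^6
Stock = 1.39 ng/mL × 1.4387 × 10^6 = 2.000 × 10^6 ng/mL = 2.00 mg/mL

2.00 mg/mL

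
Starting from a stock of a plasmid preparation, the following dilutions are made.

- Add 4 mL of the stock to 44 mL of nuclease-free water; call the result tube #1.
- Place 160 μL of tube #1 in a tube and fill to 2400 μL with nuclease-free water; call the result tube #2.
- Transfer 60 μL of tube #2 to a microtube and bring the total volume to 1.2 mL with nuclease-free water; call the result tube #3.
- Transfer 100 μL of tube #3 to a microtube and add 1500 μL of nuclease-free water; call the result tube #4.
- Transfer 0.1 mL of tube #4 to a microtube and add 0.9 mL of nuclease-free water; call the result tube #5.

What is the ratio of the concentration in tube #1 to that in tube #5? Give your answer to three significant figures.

Step 1: 4 mL + 44 mL = 48 mL total → factor 48/4 = 12
Step 2: 160 μL brought to 2400 μL → factor 2400/160 = 15
Step 3: 60 μL brought to 1.2 mL → factor 1200/60 = 20
Step 4: 100 μL + 1500 μL = 1600 μL total → factor 1600/100 = 16
Step 5: 0.1 mL + 0.9 mL = 1 mL total → factor 1/0.1 = 10
Dilution factor to tube #1 = 12; to tube #5 = 5.76 × 10^5
[tube #1]/[tube #5] = (factor to tube #5)/(factor to tube #1) = 5.76 × 10^5/12 = 4.80 × 10^4

4.80 × 10^4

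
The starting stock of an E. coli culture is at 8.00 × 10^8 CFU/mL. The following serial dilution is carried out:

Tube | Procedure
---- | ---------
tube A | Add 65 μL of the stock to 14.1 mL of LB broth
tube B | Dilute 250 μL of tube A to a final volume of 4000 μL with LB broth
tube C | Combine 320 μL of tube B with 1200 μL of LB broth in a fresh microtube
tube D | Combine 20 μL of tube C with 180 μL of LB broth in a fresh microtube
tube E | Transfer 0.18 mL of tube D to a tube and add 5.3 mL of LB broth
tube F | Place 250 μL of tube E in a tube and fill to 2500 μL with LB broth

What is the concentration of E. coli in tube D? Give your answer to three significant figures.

4.83 × 10^3 CFU/mL

Step 1: 65 μL + 14.1 mL = 14165 μL total → factor 14165/65 = 217.92
Step 2: 250 μL brought to 4000 μL → factor 4000/250 = 16
Step 3: 320 μL + 1200 μL = 1520 μL total → factor 1520/320 = 4.75
Step 4: 20 μL + 180 μL = 200 μL total → factor 200/20 = 10
Dilution factor through tube D = 217.92 × 16 × 4.75 × 10 = 1.6562 × 10^5
[tube D] = 8.00 × 10^8 CFU/mL / 1.6562 × 10^5 = 4.83 × 10^3 CFU/mL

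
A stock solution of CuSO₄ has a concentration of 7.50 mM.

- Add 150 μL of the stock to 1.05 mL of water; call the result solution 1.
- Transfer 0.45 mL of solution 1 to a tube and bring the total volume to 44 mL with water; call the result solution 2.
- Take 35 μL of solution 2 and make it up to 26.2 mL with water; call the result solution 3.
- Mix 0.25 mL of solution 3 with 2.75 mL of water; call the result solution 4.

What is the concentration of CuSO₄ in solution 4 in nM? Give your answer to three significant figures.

Step 1: 150 μL + 1.05 mL = 1200 μL total → factor 1200/150 = 8
Step 2: 0.45 mL brought to 44 mL → factor 44/0.45 = 97.778
Step 3: 35 μL brought to 26.2 mL → factor 26200/35 = 748.57
Step 4: 0.25 mL + 2.75 mL = 3 mL total → factor 3/0.25 = 12
Overall dilution factor = 8 × 97.778 × 748.57 × 12 = 7.0266 × 10^6
Final = 7.50 mM / 7.0266 × 10^6 = 1.067 × 10^-6 mM = 1.07 nM

1.07 nM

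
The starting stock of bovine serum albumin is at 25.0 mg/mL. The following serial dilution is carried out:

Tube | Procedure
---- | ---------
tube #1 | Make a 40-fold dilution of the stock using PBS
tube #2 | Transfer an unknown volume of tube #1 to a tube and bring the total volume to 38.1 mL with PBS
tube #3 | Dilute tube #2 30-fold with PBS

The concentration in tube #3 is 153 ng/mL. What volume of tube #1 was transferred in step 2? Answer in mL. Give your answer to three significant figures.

Step 1: 40-fold → factor 40
Step 2: v brought to 38.1 mL → factor = 38.1 mL/v
Step 3: 30-fold → factor 30
Product of known-step factors = 1200
Overall factor = 25.0 mg/mL / (153 ng/mL) = 1.634 × 10^5
Step-2 factor = 1.634 × 10^5 / 1200 = 136.17
v = 38.1 mL / 136.17 = 0.280 mL

0.280 mL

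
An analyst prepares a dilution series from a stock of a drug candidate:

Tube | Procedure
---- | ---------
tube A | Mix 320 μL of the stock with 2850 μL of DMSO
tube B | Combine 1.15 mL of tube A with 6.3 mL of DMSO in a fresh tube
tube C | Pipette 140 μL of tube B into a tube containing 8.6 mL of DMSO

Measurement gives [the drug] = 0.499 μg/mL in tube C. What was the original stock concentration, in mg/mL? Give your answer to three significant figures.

Step 1: 320 μL + 2850 μL = 3170 μL total → factor 3170/320 = 9.9062
Step 2: 1.15 mL + 6.3 mL = 7.45 mL total → factor 7.45/1.15 = 6.4783
Step 3: 140 μL + 8.6 mL = 8740 μL total → factor 8740/140 = 62.429
Overall dilution factor = 9.9062 × 6.4783 × 62.429 = 4006.4
Stock = 0.499 μg/mL × 4006.4 = 1999 μg/mL = 2.00 mg/mL

2.00 mg/mL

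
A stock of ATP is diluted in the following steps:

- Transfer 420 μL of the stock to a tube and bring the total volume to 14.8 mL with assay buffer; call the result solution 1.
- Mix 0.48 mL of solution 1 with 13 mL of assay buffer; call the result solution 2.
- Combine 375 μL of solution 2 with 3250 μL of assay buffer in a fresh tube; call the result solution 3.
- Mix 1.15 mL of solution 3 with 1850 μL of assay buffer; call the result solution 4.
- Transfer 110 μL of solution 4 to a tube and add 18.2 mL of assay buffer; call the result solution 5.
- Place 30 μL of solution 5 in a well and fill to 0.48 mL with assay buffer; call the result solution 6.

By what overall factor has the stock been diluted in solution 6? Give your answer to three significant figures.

6.65 × 10^7

Step 1: 420 μL brought to 14.8 mL → factor 14800/420 = 35.238
Step 2: 0.48 mL + 13 mL = 13.48 mL total → factor 13.48/0.48 = 28.083
Step 3: 375 μL + 3250 μL = 3625 μL total → factor 3625/375 = 9.6667
Step 4: 1.15 mL + 1850 μL = 3 mL total → factor 3/1.15 = 2.6087
Step 5: 110 μL + 18.2 mL = 18310 μL total → factor 18310/110 = 166.45
Step 6: 30 μL brought to 0.48 mL → factor 480/30 = 16
Overall dilution factor = 35.238 × 28.083 × 9.6667 × 2.6087 × 166.45 × 16 = 6.6463 × 10^7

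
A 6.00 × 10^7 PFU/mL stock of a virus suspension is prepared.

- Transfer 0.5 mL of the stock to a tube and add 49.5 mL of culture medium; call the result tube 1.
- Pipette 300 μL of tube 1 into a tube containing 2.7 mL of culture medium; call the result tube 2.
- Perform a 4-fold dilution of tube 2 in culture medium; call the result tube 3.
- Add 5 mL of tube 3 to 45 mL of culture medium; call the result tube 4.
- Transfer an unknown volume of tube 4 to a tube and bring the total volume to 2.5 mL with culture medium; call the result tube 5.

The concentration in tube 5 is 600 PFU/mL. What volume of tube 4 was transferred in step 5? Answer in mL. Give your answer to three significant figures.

Step 1: 0.5 mL + 49.5 mL = 50 mL total → factor 50/0.5 = 100
Step 2: 300 μL + 2.7 mL = 3000 μL total → factor 3000/300 = 10
Step 3: 4-fold → factor 4
Step 4: 5 mL + 45 mL = 50 mL total → factor 50/5 = 10
Step 5: v brought to 2.5 mL → factor = 2.5 mL/v
Product of known-step factors = 40000
Overall factor = 6.00 × 10^7 PFU/mL / (600 PFU/mL) = 1 × 10^5
Step-5 factor = 1 × 10^5 / 40000 = 2.5
v = 2.5 mL / 2.5 = 1.00 mL

1.00 mL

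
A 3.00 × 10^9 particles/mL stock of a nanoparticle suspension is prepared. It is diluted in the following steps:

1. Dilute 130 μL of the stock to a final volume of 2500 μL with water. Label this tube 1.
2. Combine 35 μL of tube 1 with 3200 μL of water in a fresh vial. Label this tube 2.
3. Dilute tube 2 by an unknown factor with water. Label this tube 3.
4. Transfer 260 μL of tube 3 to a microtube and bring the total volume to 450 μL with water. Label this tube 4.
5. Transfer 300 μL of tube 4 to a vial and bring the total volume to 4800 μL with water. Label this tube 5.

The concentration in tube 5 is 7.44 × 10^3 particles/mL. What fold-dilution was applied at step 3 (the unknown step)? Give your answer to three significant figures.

8.19-fold

Step 1: 130 μL brought to 2500 μL → factor 2500/130 = 19.231
Step 2: 35 μL + 3200 μL = 3235 μL total → factor 3235/35 = 92.429
Step 3: unknown factor x
Step 4: 260 μL brought to 450 μL → factor 450/260 = 1.7308
Step 5: 300 μL brought to 4800 μL → factor 4800/300 = 16
Product of known-step factors = 49222
Overall factor = 3.00 × 10^9 particles/mL / (7.44 × 10^3 particles/mL) = 4.0323 × 10^5
x = 4.0323 × 10^5 / 49222 = 8.19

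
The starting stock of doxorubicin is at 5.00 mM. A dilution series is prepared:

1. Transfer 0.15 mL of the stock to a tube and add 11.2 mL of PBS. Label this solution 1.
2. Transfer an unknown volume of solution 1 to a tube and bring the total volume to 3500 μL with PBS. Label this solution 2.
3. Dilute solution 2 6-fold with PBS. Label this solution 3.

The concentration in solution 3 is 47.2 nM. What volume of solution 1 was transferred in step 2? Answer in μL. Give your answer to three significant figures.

15.0 μL

Step 1: 0.15 mL + 11.2 mL = 11.35 mL total → factor 11.35/0.15 = 75.667
Step 2: v brought to 3500 μL → factor = 3500 μL/v
Step 3: 6-fold → factor 6
Product of known-step factors = 454
Overall factor = 5.00 mM / (47.2 nM) = 1.0593 × 10^5
Step-2 factor = 1.0593 × 10^5 / 454 = 233.33
v = 3500 μL / 233.33 = 15.0 μL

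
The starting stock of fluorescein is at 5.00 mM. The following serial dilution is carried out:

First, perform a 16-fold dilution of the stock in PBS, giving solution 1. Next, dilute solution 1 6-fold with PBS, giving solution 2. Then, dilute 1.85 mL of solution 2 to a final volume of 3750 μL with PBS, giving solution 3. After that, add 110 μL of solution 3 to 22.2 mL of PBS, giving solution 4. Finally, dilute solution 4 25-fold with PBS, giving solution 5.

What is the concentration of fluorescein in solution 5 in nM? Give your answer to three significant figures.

5.07 nM

Step 1: 16-fold → factor 16
Step 2: 6-fold → factor 6
Step 3: 1.85 mL brought to 3750 μL → factor 3.75/1.85 = 2.027
Step 4: 110 μL + 22.2 mL = 22310 μL total → factor 22310/110 = 202.82
Step 5: 25-fold → factor 25
Overall dilution factor = 16 × 6 × 2.027 × 202.82 × 25 = 9.8668 × 10^5
Final = 5.00 mM / 9.8668 × 10^5 = 5.067 × 10^-6 mM = 5.07 nM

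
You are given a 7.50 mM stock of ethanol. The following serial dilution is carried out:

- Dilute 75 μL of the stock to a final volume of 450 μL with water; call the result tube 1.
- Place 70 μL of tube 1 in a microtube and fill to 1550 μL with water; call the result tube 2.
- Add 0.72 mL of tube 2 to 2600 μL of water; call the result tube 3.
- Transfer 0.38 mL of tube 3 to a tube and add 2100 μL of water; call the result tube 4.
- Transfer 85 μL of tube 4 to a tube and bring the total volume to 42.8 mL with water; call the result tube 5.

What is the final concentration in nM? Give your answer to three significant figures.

3.73 nM

Step 1: 75 μL brought to 450 μL → factor 450/75 = 6
Step 2: 70 μL brought to 1550 μL → factor 1550/70 = 22.143
Step 3: 0.72 mL + 2600 μL = 3.32 mL total → factor 3.32/0.72 = 4.6111
Step 4: 0.38 mL + 2100 μL = 2.48 mL total → factor 2.48/0.38 = 6.5263
Step 5: 85 μL brought to 42.8 mL → factor 42800/85 = 503.53
Overall dilution factor = 6 × 22.143 × 4.6111 × 6.5263 × 503.53 = 2.0132 × 10^6
Final = 7.50 mM / 2.0132 × 10^6 = 3.725 × 10^-6 mM = 3.73 nM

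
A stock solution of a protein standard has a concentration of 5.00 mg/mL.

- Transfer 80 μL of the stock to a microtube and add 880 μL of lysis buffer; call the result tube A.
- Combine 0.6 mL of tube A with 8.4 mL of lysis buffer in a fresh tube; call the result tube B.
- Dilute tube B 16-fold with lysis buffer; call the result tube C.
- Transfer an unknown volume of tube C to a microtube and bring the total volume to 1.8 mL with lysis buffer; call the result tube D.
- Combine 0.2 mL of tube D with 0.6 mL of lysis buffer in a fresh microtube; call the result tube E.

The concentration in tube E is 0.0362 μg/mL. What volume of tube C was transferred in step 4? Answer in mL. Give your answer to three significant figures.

Step 1: 80 μL + 880 μL = 960 μL total → factor 960/80 = 12
Step 2: 0.6 mL + 8.4 mL = 9 mL total → factor 9/0.6 = 15
Step 3: 16-fold → factor 16
Step 4: v brought to 1.8 mL → factor = 1.8 mL/v
Step 5: 0.2 mL + 0.6 mL = 0.8 mL total → factor 0.8/0.2 = 4
Product of known-step factors = 11520
Overall factor = 5.00 mg/mL / (0.0362 μg/mL) = 1.3812 × 10^5
Step-4 factor = 1.3812 × 10^5 / 11520 = 11.99
v = 1.8 mL / 11.99 = 0.150 mL

0.150 mL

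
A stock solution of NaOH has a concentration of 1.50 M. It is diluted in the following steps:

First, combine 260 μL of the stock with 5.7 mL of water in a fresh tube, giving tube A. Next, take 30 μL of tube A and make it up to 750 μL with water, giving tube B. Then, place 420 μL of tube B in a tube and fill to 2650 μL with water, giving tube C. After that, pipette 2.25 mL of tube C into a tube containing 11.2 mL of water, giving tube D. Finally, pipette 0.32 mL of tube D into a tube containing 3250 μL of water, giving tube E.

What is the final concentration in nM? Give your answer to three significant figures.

6.22 × 10^3 nM

Step 1: 260 μL + 5.7 mL = 5960 μL total → factor 5960/260 = 22.923
Step 2: 30 μL brought to 750 μL → factor 750/30 = 25
Step 3: 420 μL brought to 2650 μL → factor 2650/420 = 6.3095
Step 4: 2.25 mL + 11.2 mL = 13.45 mL total → factor 13.45/2.25 = 5.9778
Step 5: 0.32 mL + 3250 μL = 3.57 mL total → factor 3.57/0.32 = 11.156
Overall dilution factor = 22.923 × 25 × 6.3095 × 5.9778 × 11.156 = 2.4114 × 10^5
Final = 1.50 M / 2.4114 × 10^5 = 6.220 × 10^-6 M = 6.22 × 10^3 nM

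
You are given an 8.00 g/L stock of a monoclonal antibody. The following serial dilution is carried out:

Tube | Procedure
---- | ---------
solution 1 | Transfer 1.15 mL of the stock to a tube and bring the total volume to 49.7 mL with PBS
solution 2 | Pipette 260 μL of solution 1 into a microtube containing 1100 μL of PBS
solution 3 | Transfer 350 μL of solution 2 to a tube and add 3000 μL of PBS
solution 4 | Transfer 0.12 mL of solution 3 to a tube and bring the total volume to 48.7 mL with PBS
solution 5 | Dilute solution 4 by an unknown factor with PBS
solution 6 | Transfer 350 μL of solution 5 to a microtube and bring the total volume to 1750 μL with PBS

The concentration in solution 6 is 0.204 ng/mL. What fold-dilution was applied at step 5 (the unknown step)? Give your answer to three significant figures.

8.93-fold

Step 1: 1.15 mL brought to 49.7 mL → factor 49.7/1.15 = 43.217
Step 2: 260 μL + 1100 μL = 1360 μL total → factor 1360/260 = 5.2308
Step 3: 350 μL + 3000 μL = 3350 μL total → factor 3350/350 = 9.5714
Step 4: 0.12 mL brought to 48.7 mL → factor 48.7/0.12 = 405.83
Step 5: unknown factor x
Step 6: 350 μL brought to 1750 μL → factor 1750/350 = 5
Product of known-step factors = 4.3905 × 10^6
Overall factor = 8.00 g/L / (0.204 ng/mL) = 3.9216 × 10^7
x = 3.9216 × 10^7 / 4.3905 × 10^6 = 8.93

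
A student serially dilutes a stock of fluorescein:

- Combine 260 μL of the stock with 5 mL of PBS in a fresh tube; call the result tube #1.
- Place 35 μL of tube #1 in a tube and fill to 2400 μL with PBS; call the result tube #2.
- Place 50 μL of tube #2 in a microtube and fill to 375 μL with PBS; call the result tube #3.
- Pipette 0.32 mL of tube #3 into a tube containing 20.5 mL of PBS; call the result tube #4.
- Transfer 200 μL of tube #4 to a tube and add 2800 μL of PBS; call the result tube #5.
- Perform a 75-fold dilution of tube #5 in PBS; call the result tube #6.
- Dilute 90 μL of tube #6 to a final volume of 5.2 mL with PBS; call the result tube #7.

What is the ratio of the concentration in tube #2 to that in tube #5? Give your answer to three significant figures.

7.32 × 10^3

Step 1: 260 μL + 5 mL = 5260 μL total → factor 5260/260 = 20.231
Step 2: 35 μL brought to 2400 μL → factor 2400/35 = 68.571
Step 3: 50 μL brought to 375 μL → factor 375/50 = 7.5
Step 4: 0.32 mL + 20.5 mL = 20.82 mL total → factor 20.82/0.32 = 65.062
Step 5: 200 μL + 2800 μL = 3000 μL total → factor 3000/200 = 15
Dilution factor to tube #2 = 1387.3; to tube #5 = 1.0154 × 10^7
[tube #2]/[tube #5] = (factor to tube #5)/(factor to tube #2) = 1.0154 × 10^7/1387.3 = 7.32 × 10^3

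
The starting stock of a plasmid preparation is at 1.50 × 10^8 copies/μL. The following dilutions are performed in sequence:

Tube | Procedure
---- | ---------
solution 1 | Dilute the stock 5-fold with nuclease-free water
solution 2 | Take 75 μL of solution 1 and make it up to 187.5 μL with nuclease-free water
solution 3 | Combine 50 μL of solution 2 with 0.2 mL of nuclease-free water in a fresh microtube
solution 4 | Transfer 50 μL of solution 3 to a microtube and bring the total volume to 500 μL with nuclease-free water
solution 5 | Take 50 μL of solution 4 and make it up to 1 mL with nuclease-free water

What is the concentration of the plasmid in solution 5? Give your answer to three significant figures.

1.20 × 10^4 copies/μL

Step 1: 5-fold → factor 5
Step 2: 75 μL brought to 187.5 μL → factor 187.5/75 = 2.5
Step 3: 50 μL + 0.2 mL = 250 μL total → factor 250/50 = 5
Step 4: 50 μL brought to 500 μL → factor 500/50 = 10
Step 5: 50 μL brought to 1 mL → factor 1000/50 = 20
Overall dilution factor = 5 × 2.5 × 5 × 10 × 20 = 12500
Final = 1.50 × 10^8 copies/μL / 12500 = 1.20 × 10^4 copies/μL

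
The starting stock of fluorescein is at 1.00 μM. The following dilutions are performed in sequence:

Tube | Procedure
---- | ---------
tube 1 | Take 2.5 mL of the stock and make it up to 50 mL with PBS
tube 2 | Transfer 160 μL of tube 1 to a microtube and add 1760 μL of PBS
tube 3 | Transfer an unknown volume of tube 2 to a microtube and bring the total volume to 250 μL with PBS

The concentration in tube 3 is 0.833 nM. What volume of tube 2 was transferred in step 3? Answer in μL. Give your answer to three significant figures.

50.0 μL

Step 1: 2.5 mL brought to 50 mL → factor 50/2.5 = 20
Step 2: 160 μL + 1760 μL = 1920 μL total → factor 1920/160 = 12
Step 3: v brought to 250 μL → factor = 250 μL/v
Product of known-step factors = 240
Overall factor = 1.00 μM / (0.833 nM) = 1200.5
Step-3 factor = 1200.5 / 240 = 5.002
v = 250 μL / 5.002 = 50.0 μL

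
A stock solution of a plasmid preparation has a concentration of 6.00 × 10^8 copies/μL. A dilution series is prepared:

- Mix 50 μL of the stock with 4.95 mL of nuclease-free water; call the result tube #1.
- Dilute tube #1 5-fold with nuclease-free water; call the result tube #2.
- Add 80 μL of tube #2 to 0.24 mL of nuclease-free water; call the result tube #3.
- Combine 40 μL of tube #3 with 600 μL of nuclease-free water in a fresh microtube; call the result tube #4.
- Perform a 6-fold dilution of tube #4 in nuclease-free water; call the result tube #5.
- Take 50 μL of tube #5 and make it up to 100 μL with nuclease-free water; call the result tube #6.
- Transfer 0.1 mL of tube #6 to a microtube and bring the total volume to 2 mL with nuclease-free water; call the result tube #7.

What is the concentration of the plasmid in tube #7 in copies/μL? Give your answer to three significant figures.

Step 1: 50 μL + 4.95 mL = 5000 μL total → factor 5000/50 = 100
Step 2: 5-fold → factor 5
Step 3: 80 μL + 0.24 mL = 320 μL total → factor 320/80 = 4
Step 4: 40 μL + 600 μL = 640 μL total → factor 640/40 = 16
Step 5: 6-fold → factor 6
Step 6: 50 μL brought to 100 μL → factor 100/50 = 2
Step 7: 0.1 mL brought to 2 mL → factor 2/0.1 = 20
Overall dilution factor = 100 × 5 × 4 × 16 × 6 × 2 × 20 = 7.68 × 10^6
Final = 6.00 × 10^8 copies/μL / 7.68 × 10^6 = 78.1 copies/μL

78.1 copies/μL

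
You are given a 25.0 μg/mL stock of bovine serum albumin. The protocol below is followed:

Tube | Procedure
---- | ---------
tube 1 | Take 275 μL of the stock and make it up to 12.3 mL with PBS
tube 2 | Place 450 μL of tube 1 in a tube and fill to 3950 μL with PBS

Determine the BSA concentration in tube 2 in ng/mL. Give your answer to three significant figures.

63.7 ng/mL

Step 1: 275 μL brought to 12.3 mL → factor 12300/275 = 44.727
Step 2: 450 μL brought to 3950 μL → factor 3950/450 = 8.7778
Overall dilution factor = 44.727 × 8.7778 = 392.61
Final = 25.0 μg/mL / 392.61 = 0.06368 μg/mL = 63.7 ng/mL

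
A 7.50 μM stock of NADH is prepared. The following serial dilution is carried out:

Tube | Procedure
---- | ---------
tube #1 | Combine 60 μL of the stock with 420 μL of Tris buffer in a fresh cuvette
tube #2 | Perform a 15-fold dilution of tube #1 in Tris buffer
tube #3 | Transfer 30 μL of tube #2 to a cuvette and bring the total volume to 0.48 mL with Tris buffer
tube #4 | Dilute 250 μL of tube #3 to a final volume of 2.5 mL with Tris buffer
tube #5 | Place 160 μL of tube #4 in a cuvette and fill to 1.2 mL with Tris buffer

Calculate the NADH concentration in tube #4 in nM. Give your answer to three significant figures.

Step 1: 60 μL + 420 μL = 480 μL total → factor 480/60 = 8
Step 2: 15-fold → factor 15
Step 3: 30 μL brought to 0.48 mL → factor 480/30 = 16
Step 4: 250 μL brought to 2.5 mL → factor 2500/250 = 10
Dilution factor through tube #4 = 8 × 15 × 16 × 10 = 19200
[tube #4] = 7.50 μM / 19200 = 0.0003906 μM = 0.391 nM

0.391 nM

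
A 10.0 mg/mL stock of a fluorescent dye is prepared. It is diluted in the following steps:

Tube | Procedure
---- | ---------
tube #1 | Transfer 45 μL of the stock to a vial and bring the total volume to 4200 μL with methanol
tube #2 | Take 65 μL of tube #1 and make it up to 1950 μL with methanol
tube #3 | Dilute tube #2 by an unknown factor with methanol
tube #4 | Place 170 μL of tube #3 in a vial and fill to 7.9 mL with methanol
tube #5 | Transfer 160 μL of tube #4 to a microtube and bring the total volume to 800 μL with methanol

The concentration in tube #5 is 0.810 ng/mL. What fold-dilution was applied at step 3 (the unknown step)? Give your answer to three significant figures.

19.0-fold

Step 1: 45 μL brought to 4200 μL → factor 4200/45 = 93.333
Step 2: 65 μL brought to 1950 μL → factor 1950/65 = 30
Step 3: unknown factor x
Step 4: 170 μL brought to 7.9 mL → factor 7900/170 = 46.471
Step 5: 160 μL brought to 800 μL → factor 800/160 = 5
Product of known-step factors = 6.5059 × 10^5
Overall factor = 10.0 mg/mL / (0.810 ng/mL) = 1.2346 × 10^7
x = 1.2346 × 10^7 / 6.5059 × 10^5 = 19.0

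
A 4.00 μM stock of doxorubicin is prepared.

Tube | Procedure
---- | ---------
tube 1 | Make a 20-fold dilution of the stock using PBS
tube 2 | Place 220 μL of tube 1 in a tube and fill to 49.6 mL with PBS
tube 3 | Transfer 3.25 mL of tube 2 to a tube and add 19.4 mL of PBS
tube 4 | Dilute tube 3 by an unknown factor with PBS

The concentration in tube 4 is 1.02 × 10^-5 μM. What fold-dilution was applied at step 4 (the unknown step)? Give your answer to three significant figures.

Step 1: 20-fold → factor 20
Step 2: 220 μL brought to 49.6 mL → factor 49600/220 = 225.45
Step 3: 3.25 mL + 19.4 mL = 22.65 mL total → factor 22.65/3.25 = 6.9692
Step 4: unknown factor x
Product of known-step factors = 31425
Overall factor = 4.00 μM / (1.02 × 10^-5 μM) = 3.9216 × 10^5
x = 3.9216 × 10^5 / 31425 = 12.5

12.5-fold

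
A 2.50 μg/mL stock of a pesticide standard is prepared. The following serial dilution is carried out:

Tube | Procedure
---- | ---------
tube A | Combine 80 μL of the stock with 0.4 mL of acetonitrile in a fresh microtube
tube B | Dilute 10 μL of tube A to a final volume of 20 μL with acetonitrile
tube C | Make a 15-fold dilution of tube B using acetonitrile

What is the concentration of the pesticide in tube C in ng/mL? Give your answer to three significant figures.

13.9 ng/mL

Step 1: 80 μL + 0.4 mL = 480 μL total → factor 480/80 = 6
Step 2: 10 μL brought to 20 μL → factor 20/10 = 2
Step 3: 15-fold → factor 15
Overall dilution factor = 6 × 2 × 15 = 180
Final = 2.50 μg/mL / 180 = 0.01389 μg/mL = 13.9 ng/mL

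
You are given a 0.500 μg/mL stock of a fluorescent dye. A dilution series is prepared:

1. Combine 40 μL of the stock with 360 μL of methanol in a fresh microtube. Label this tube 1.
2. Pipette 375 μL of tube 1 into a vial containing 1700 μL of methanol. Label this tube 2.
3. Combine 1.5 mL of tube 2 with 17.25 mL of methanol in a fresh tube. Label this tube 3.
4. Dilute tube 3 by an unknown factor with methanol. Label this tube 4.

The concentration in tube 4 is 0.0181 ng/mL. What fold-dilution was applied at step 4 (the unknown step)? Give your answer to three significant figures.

39.9-fold

Step 1: 40 μL + 360 μL = 400 μL total → factor 400/40 = 10
Step 2: 375 μL + 1700 μL = 2075 μL total → factor 2075/375 = 5.5333
Step 3: 1.5 mL + 17.25 mL = 18.75 mL total → factor 18.75/1.5 = 12.5
Step 4: unknown factor x
Product of known-step factors = 691.67
Overall factor = 0.500 μg/mL / (0.0181 ng/mL) = 27624
x = 27624 / 691.67 = 39.9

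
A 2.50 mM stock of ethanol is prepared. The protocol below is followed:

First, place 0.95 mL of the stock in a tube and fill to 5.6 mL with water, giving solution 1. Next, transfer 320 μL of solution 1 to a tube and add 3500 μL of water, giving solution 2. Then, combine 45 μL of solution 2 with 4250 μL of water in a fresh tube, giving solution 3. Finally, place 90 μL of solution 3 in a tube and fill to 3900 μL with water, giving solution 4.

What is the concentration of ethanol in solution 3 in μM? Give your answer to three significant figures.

0.372 μM

Step 1: 0.95 mL brought to 5.6 mL → factor 5.6/0.95 = 5.8947
Step 2: 320 μL + 3500 μL = 3820 μL total → factor 3820/320 = 11.938
Step 3: 45 μL + 4250 μL = 4295 μL total → factor 4295/45 = 95.444
Dilution factor through solution 3 = 5.8947 × 11.938 × 95.444 = 6716.3
[solution 3] = 2.50 mM / 6716.3 = 0.0003722 mM = 0.372 μM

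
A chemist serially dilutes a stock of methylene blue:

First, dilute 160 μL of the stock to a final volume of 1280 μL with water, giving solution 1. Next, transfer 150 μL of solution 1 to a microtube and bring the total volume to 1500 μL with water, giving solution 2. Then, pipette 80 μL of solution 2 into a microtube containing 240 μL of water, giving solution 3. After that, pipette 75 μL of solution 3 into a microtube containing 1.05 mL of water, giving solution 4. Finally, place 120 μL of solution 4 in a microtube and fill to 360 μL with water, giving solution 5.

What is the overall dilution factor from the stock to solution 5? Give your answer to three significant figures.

Step 1: 160 μL brought to 1280 μL → factor 1280/160 = 8
Step 2: 150 μL brought to 1500 μL → factor 1500/150 = 10
Step 3: 80 μL + 240 μL = 320 μL total → factor 320/80 = 4
Step 4: 75 μL + 1.05 mL = 1125 μL total → factor 1125/75 = 15
Step 5: 120 μL brought to 360 μL → factor 360/120 = 3
Overall dilution factor = 8 × 10 × 4 × 15 × 3 = 14400

1.44 × 10^4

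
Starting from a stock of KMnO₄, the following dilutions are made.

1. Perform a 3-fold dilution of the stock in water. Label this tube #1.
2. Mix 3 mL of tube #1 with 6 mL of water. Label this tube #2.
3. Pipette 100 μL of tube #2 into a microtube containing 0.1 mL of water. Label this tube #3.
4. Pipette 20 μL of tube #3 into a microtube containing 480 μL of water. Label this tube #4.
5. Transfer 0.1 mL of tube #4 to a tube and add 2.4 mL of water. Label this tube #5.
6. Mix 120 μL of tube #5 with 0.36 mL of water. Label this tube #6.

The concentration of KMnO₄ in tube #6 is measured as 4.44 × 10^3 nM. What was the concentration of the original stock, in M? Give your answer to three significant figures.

Step 1: 3-fold → factor 3
Step 2: 3 mL + 6 mL = 9 mL total → factor 9/3 = 3
Step 3: 100 μL + 0.1 mL = 200 μL total → factor 200/100 = 2
Step 4: 20 μL + 480 μL = 500 μL total → factor 500/20 = 25
Step 5: 0.1 mL + 2.4 mL = 2.5 mL total → factor 2.5/0.1 = 25
Step 6: 120 μL + 0.36 mL = 480 μL total → factor 480/120 = 4
Overall dilution factor = 3 × 3 × 2 × 25 × 25 × 4 = 45000
Stock = 4.44 × 10^3 nM × 45000 = 1.998 × 10^8 nM = 0.200 M

0.200 M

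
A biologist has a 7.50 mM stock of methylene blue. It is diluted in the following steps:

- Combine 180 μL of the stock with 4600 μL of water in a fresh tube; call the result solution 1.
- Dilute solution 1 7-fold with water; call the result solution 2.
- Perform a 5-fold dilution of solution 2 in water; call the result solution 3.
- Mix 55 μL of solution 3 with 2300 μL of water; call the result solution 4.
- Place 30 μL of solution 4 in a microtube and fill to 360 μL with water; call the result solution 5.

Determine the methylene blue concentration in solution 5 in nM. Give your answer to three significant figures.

Step 1: 180 μL + 4600 μL = 4780 μL total → factor 4780/180 = 26.556
Step 2: 7-fold → factor 7
Step 3: 5-fold → factor 5
Step 4: 55 μL + 2300 μL = 2355 μL total → factor 2355/55 = 42.818
Step 5: 30 μL brought to 360 μL → factor 360/30 = 12
Overall dilution factor = 26.556 × 7 × 5 × 42.818 × 12 = 4.7757 × 10^5
Final = 7.50 mM / 4.7757 × 10^5 = 1.570 × 10^-5 mM = 15.7 nM

15.7 nM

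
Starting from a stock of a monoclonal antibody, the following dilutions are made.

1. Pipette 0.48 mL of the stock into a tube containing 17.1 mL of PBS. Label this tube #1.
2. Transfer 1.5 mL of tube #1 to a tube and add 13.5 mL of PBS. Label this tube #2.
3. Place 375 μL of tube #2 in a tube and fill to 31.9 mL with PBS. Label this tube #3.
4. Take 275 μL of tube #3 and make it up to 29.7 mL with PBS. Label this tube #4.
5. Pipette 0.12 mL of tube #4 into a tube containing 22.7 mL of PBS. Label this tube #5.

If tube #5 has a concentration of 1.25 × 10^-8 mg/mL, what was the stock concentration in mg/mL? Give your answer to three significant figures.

8.00 mg/mL

Step 1: 0.48 mL + 17.1 mL = 17.58 mL total → factor 17.58/0.48 = 36.625
Step 2: 1.5 mL + 13.5 mL = 15 mL total → factor 15/1.5 = 10
Step 3: 375 μL brought to 31.9 mL → factor 31900/375 = 85.067
Step 4: 275 μL brought to 29.7 mL → factor 29700/275 = 108
Step 5: 0.12 mL + 22.7 mL = 22.82 mL total → factor 22.82/0.12 = 190.17
Overall dilution factor = 36.625 × 10 × 85.067 × 108 × 190.17 = 6.3988 × 10^8
Stock = 1.25 × 10^-8 mg/mL × 6.3988 × 10^8 = 8.00 mg/mL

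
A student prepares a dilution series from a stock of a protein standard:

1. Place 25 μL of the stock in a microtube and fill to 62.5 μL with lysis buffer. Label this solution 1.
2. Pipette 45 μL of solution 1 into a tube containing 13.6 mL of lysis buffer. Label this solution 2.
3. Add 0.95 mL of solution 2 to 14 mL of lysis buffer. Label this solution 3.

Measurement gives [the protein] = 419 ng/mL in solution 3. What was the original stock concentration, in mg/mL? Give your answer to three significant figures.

Step 1: 25 μL brought to 62.5 μL → factor 62.5/25 = 2.5
Step 2: 45 μL + 13.6 mL = 13645 μL total → factor 13645/45 = 303.22
Step 3: 0.95 mL + 14 mL = 14.95 mL total → factor 14.95/0.95 = 15.737
Overall dilution factor = 2.5 × 303.22 × 15.737 = 11929
Stock = 419 ng/mL × 11929 = 4.998 × 10^6 ng/mL = 5.00 mg/mL

5.00 mg/mL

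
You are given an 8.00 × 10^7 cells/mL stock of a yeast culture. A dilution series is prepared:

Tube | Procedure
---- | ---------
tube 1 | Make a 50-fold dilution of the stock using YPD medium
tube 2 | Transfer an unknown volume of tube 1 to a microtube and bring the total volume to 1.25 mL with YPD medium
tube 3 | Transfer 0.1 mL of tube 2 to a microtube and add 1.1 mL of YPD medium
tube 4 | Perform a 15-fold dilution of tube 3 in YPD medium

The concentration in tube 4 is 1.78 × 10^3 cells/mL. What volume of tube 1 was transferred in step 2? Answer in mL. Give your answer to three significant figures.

0.250 mL

Step 1: 50-fold → factor 50
Step 2: v brought to 1.25 mL → factor = 1.25 mL/v
Step 3: 0.1 mL + 1.1 mL = 1.2 mL total → factor 1.2/0.1 = 12
Step 4: 15-fold → factor 15
Product of known-step factors = 9000
Overall factor = 8.00 × 10^7 cells/mL / (1.78 × 10^3 cells/mL) = 44944
Step-2 factor = 44944 / 9000 = 4.9938
v = 1.25 mL / 4.9938 = 0.250 mL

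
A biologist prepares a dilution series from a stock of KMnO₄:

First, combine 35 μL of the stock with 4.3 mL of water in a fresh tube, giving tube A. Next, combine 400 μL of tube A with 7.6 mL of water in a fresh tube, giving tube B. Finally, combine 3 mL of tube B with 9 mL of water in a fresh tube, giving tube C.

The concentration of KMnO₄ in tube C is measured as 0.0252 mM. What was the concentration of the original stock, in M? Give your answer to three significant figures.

Step 1: 35 μL + 4.3 mL = 4335 μL total → factor 4335/35 = 123.86
Step 2: 400 μL + 7.6 mL = 8000 μL total → factor 8000/400 = 20
Step 3: 3 mL + 9 mL = 12 mL total → factor 12/3 = 4
Overall dilution factor = 123.86 × 20 × 4 = 9908.6
Stock = 0.0252 mM × 9908.6 = 249.7 mM = 0.250 M

0.250 M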